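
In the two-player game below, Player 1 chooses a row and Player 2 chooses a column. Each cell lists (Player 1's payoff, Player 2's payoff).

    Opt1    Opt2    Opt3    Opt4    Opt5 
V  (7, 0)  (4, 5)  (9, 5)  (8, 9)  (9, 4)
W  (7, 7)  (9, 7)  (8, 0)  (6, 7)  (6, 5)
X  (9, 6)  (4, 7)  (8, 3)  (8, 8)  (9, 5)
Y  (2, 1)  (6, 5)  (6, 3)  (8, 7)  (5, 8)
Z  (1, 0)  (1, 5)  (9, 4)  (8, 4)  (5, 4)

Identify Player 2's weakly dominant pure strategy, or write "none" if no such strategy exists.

Opt1 fails to dominate Opt2 at V (0<5).
Opt2 fails to dominate Opt4 at V (5<9).
Opt3 fails to dominate Opt1 at W (0<7).
Opt4 fails to dominate Opt2 at Z (4<5).
Opt5 fails to dominate Opt1 at W (5<7).
No single strategy dominates all the others.

none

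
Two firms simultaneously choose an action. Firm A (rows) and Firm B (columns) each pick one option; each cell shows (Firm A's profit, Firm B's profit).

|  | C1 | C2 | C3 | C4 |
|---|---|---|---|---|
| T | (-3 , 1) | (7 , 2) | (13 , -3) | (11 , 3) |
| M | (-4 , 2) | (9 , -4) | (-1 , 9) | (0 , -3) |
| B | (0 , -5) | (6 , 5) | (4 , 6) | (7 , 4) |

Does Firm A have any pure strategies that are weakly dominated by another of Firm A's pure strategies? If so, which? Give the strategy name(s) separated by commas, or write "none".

T is not dominated — it holds its own against M at C1 (-3>-4); B at C2 (7>6).
M is not dominated — it holds its own against T at C2 (9>7); B at C2 (9>6).
B: no other strategy beats it everywhere (T at C1 (0>-3); M at C1 (0>-4)).

none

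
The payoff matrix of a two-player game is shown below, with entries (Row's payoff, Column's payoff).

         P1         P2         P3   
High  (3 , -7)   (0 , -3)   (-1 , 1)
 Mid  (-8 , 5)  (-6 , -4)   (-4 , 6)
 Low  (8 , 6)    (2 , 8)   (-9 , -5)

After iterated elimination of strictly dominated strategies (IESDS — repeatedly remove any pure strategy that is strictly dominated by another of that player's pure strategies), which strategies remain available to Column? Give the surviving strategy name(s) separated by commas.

P2, P3

For Row, High strictly dominates Mid on the remaining columns (P1: 3>-8, P2: 0>-6, P3: -1>-4); eliminate Mid.
Column's strategy P1 is strictly dominated by P2 (High: -3>-7, Low: 8>6) and is removed.
Among the remaining strategies, none is strictly dominated by another pure strategy of the same player, so the elimination stops.
Surviving strategies — Row: {High, Low}; Column: {P2, P3}.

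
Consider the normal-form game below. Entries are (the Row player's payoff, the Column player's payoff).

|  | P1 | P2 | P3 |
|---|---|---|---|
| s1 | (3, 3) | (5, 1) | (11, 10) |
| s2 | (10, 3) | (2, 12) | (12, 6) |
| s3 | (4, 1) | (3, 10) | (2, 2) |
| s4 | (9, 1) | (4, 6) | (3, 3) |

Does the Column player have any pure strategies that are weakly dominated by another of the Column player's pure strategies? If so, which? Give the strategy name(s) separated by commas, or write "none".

P3 weakly dominates P1 — s1: 10>3, s2: 6>3, s3: 2>1, s4: 3>1.
Nothing dominates P2: P1 at s2 (12>3); P3 at s2 (12>6).
P3 is not dominated — it holds its own against P1 at s1 (10>3); P2 at s1 (10>1).

P1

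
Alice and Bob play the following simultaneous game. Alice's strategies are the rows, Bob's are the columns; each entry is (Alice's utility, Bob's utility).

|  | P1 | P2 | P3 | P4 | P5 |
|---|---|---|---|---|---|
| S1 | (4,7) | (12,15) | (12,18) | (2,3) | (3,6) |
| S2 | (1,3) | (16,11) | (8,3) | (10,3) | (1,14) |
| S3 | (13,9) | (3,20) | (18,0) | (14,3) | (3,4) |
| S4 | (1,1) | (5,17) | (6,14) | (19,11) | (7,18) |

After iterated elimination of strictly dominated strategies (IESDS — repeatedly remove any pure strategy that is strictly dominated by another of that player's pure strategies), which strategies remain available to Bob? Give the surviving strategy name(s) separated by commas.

P2, P3, P5

For Bob, P2 strictly dominates P1 on the remaining rows (S1: 15>7, S2: 11>3, S3: 20>9, S4: 17>1); eliminate P1.
Column P4 is eliminated: P2 beats it against every remaining row (S1: 15>3, S2: 11>3, S3: 20>3, S4: 17>11).
Among the remaining strategies, none is strictly dominated by another pure strategy of the same player, so the elimination stops.
Surviving strategies — Alice: {S1, S2, S3, S4}; Bob: {P2, P3, P5}.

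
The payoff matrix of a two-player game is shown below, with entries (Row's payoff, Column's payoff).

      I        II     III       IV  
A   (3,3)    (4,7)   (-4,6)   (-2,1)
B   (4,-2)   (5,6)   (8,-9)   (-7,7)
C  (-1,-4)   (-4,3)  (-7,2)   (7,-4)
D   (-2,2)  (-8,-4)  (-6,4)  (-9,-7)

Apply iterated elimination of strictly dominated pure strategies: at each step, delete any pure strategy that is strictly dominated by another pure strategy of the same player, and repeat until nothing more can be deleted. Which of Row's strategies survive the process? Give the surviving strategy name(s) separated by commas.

Row D is eliminated: A beats it against every remaining column (I: 3>-2, II: 4>-8, III: -4>-6, IV: -2>-9).
Column's strategy I is strictly dominated by II (A: 7>3, B: 6>-2, C: 3>-4) and is removed.
For Column, II strictly dominates III on the remaining rows (A: 7>6, B: 6>-9, C: 3>2); eliminate III.
Among the remaining strategies, none is strictly dominated by another pure strategy of the same player, so the elimination stops.
Surviving strategies — Row: {A, B, C}; Column: {II, IV}.

A, B, C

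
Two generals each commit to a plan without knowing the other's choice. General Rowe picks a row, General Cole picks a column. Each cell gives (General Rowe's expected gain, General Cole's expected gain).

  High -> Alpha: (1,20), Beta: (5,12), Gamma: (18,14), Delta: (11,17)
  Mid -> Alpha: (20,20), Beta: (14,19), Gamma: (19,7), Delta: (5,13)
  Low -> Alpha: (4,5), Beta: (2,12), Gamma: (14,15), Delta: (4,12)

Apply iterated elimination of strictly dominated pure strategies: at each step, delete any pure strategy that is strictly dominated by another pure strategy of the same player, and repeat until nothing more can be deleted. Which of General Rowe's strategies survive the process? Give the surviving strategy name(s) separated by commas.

Row Low is eliminated: Mid beats it against every remaining column (Alpha: 20>4, Beta: 14>2, Gamma: 19>14, Delta: 5>4).
General Cole's strategy Beta is strictly dominated by Alpha (High: 20>12, Mid: 20>19) and is removed.
For General Cole, Alpha strictly dominates Gamma on the remaining rows (High: 20>14, Mid: 20>7); eliminate Gamma.
General Cole's strategy Delta is strictly dominated by Alpha (High: 20>17, Mid: 20>13) and is removed.
General Rowe's strategy High is strictly dominated by Mid (Alpha: 20>1) and is removed.
Among the remaining strategies, none is strictly dominated by another pure strategy of the same player, so the elimination stops.
Surviving strategies — General Rowe: {Mid}; General Cole: {Alpha}.

Mid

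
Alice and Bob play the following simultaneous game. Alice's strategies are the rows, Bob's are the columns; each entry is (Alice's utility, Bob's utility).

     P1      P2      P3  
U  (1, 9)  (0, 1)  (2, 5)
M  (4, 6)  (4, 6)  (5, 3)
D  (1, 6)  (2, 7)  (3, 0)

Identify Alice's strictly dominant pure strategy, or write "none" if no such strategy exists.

M vs U: P1: 4>1, P2: 4>0, P3: 5>2.
M vs D: P1: 4>1, P2: 4>2, P3: 5>3.
M strictly beats every other strategy against every opponent action, so it is strictly dominant.

M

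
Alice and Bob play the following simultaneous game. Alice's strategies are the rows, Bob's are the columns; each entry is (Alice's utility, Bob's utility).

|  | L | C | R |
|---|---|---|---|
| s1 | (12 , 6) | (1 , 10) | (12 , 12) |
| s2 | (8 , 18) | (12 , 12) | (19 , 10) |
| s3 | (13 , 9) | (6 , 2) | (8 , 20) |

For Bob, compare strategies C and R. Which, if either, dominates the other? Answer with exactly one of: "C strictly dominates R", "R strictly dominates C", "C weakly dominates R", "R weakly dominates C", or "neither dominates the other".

neither dominates the other

Compare C to R across each opponent action: s1: 10<12, s2: 12>10, s3: 2<20.
C does better at s2 but worse at s1, s3; neither strategy dominates the other.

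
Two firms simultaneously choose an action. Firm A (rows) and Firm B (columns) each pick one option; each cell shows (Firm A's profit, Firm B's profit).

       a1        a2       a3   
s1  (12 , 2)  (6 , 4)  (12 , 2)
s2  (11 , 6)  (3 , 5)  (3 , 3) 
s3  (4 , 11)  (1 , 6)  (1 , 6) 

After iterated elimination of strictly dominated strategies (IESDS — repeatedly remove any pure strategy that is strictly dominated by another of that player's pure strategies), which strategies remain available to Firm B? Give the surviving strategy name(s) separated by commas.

For Firm A, s1 strictly dominates s2 on the remaining columns (a1: 12>11, a2: 6>3, a3: 12>3); eliminate s2.
Firm A's strategy s3 is strictly dominated by s1 (a1: 12>4, a2: 6>1, a3: 12>1) and is removed.
Firm B's strategy a1 is strictly dominated by a2 (s1: 4>2) and is removed.
Column a3 is eliminated: a2 beats it against every remaining row (s1: 4>2).
Among the remaining strategies, none is strictly dominated by another pure strategy of the same player, so the elimination stops.
Surviving strategies — Firm A: {s1}; Firm B: {a2}.

a2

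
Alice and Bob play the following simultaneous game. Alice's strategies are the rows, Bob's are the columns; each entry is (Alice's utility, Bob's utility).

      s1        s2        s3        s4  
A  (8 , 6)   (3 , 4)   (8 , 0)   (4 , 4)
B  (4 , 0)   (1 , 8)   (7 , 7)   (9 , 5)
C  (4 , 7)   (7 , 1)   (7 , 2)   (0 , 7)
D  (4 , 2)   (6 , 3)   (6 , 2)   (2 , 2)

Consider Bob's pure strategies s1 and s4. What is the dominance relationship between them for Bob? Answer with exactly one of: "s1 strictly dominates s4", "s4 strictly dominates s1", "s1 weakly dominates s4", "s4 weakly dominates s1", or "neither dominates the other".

neither dominates the other

s1's payoffs vs s4's, by Alice's action — A: 6>4, B: 0<5, C: 7=7, D: 2=2.
s1 does better at A but worse at B; neither strategy dominates the other.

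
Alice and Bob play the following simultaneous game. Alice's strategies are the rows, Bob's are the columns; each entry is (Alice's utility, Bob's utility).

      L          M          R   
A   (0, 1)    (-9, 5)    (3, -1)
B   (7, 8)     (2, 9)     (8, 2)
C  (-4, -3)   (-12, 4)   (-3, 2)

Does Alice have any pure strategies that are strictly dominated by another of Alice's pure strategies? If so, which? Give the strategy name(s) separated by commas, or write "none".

A, C

A is strictly dominated by B (L: 7>0, M: 2>-9, R: 8>3).
B is not dominated — it holds its own against A at L (7>0); C at L (7>-4).
C: dominated, since A does at least as well everywhere (L: 0>-4, M: -9>-12, R: 3>-3).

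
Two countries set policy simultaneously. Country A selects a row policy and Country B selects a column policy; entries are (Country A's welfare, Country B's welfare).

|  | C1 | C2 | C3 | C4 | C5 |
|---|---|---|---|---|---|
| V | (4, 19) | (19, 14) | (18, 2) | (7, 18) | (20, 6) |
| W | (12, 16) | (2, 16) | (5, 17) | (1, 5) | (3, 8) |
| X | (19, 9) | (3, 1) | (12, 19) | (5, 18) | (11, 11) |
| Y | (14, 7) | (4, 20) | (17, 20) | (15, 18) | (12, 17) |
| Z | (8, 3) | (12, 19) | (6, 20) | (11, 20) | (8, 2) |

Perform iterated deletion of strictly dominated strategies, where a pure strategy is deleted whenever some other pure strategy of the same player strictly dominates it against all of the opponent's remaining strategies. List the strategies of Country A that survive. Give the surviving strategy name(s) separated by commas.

V, X, Y, Z

For Country A, X strictly dominates W on the remaining columns (C1: 19>12, C2: 3>2, C3: 12>5, C4: 5>1, C5: 11>3); eliminate W.
Column C5 is eliminated: C4 beats it against every remaining row (V: 18>6, X: 18>11, Y: 18>17, Z: 20>2).
Among the remaining strategies, none is strictly dominated by another pure strategy of the same player, so the elimination stops.
Surviving strategies — Country A: {V, X, Y, Z}; Country B: {C1, C2, C3, C4}.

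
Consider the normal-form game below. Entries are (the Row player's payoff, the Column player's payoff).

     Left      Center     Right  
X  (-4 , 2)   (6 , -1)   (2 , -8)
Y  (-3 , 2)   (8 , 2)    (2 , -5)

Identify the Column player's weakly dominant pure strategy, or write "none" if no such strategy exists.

Left

Left vs Center: X: 2>-1, Y: 2=2.
Left vs Right: X: 2>-8, Y: 2>-5.
Left is at least as good as every other strategy against every opponent action, so it is weakly dominant.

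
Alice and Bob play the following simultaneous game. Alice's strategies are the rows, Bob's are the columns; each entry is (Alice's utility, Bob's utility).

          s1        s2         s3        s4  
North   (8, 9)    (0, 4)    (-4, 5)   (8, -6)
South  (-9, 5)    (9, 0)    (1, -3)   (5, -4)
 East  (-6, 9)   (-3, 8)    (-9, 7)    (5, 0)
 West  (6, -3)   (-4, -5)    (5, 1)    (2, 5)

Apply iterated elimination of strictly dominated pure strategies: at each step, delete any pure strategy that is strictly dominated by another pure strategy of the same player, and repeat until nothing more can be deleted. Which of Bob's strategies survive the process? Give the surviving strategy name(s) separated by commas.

For Alice, North strictly dominates East on the remaining columns (s1: 8>-6, s2: 0>-3, s3: -4>-9, s4: 8>5); eliminate East.
Bob's strategy s2 is strictly dominated by s1 (North: 9>4, South: 5>0, West: -3>-5) and is removed.
Among the remaining strategies, none is strictly dominated by another pure strategy of the same player, so the elimination stops.
Surviving strategies — Alice: {North, South, West}; Bob: {s1, s3, s4}.

s1, s3, s4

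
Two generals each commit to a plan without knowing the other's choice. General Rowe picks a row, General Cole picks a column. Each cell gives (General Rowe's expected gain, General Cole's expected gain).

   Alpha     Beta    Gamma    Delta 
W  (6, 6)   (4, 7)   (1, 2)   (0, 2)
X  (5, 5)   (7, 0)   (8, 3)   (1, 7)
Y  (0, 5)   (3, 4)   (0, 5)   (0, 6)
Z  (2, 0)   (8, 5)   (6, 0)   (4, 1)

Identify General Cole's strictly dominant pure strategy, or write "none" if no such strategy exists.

Alpha fails to dominate Beta at W (6<7).
Beta fails to dominate Alpha at X (0<5).
Gamma fails to dominate Alpha at W (2<6).
Delta fails to dominate Alpha at W (2<6).
No single strategy dominates all the others.

none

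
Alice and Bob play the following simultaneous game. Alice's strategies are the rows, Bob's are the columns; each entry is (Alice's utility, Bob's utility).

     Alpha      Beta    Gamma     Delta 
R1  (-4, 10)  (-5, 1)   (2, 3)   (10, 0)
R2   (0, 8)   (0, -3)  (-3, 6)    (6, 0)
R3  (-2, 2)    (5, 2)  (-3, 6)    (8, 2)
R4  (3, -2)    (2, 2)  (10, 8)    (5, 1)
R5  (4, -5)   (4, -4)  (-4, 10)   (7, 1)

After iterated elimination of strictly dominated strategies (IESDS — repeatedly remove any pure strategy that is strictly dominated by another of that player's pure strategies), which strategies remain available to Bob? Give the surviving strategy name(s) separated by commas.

Gamma

Bob's strategy Beta is strictly dominated by Gamma (R1: 3>1, R2: 6>-3, R3: 6>2, R4: 8>2, R5: 10>-4) and is removed.
Column Delta is eliminated: Gamma beats it against every remaining row (R1: 3>0, R2: 6>0, R3: 6>2, R4: 8>1, R5: 10>1).
Alice's strategy R1 is strictly dominated by R4 (Alpha: 3>-4, Gamma: 10>2) and is removed.
For Alice, R4 strictly dominates R2 on the remaining columns (Alpha: 3>0, Gamma: 10>-3); eliminate R2.
Row R3 is eliminated: R4 beats it against every remaining column (Alpha: 3>-2, Gamma: 10>-3).
For Bob, Gamma strictly dominates Alpha on the remaining rows (R4: 8>-2, R5: 10>-5); eliminate Alpha.
For Alice, R4 strictly dominates R5 on the remaining columns (Gamma: 10>-4); eliminate R5.
Among the remaining strategies, none is strictly dominated by another pure strategy of the same player, so the elimination stops.
Surviving strategies — Alice: {R4}; Bob: {Gamma}.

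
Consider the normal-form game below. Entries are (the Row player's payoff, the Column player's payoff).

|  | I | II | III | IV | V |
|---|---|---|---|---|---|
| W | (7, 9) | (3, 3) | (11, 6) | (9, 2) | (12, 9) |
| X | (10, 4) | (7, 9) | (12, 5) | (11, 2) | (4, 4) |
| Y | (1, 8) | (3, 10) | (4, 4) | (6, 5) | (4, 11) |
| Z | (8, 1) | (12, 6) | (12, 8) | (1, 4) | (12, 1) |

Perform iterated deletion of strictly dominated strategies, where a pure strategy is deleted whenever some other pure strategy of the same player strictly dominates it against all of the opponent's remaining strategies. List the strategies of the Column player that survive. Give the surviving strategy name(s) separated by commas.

I, II, III, V

The Column player's strategy IV is strictly dominated by II (W: 3>2, X: 9>2, Y: 10>5, Z: 6>4) and is removed.
The Row player's strategy Y is strictly dominated by Z (I: 8>1, II: 12>3, III: 12>4, V: 12>4) and is removed.
Among the remaining strategies, none is strictly dominated by another pure strategy of the same player, so the elimination stops.
Surviving strategies — the Row player: {W, X, Z}; the Column player: {I, II, III, V}.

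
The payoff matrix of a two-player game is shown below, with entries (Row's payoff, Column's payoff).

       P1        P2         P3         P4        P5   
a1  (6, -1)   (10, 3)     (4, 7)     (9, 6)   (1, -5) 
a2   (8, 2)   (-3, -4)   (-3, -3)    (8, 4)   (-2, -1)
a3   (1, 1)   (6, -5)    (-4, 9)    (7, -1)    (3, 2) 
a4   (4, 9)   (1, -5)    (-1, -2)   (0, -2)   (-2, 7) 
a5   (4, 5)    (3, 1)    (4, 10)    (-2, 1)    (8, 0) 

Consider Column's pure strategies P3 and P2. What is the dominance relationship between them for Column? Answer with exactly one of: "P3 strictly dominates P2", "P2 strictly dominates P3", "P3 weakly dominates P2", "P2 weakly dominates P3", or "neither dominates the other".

Compare P3 to P2 across each choice by Row: a1: 7>3, a2: -3>-4, a3: 9>-5, a4: -2>-5, a5: 10>1.
P3 gives a strictly higher payoff against each choice by Row, so P3 strictly dominates P2.

P3 strictly dominates P2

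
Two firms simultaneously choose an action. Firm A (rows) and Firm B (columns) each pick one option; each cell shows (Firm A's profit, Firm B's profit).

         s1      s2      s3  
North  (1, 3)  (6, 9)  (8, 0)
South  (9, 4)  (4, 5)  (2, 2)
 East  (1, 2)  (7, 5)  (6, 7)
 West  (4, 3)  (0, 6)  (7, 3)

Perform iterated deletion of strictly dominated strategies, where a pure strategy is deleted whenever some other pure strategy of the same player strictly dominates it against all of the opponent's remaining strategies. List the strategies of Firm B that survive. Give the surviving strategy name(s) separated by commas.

Firm B's strategy s1 is strictly dominated by s2 (North: 9>3, South: 5>4, East: 5>2, West: 6>3) and is removed.
For Firm A, North strictly dominates South on the remaining columns (s2: 6>4, s3: 8>2); eliminate South.
For Firm A, North strictly dominates West on the remaining columns (s2: 6>0, s3: 8>7); eliminate West.
Among the remaining strategies, none is strictly dominated by another pure strategy of the same player, so the elimination stops.
Surviving strategies — Firm A: {North, East}; Firm B: {s2, s3}.

s2, s3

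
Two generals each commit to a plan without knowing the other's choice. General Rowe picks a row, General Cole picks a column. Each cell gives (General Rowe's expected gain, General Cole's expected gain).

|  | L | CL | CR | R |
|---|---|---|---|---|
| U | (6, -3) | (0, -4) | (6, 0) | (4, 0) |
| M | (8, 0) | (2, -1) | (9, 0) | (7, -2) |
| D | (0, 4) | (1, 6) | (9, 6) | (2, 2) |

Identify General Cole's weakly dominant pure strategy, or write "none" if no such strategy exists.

CR vs L: U: 0>-3, M: 0=0, D: 6>4.
CR vs CL: U: 0>-4, M: 0>-1, D: 6=6.
CR vs R: U: 0=0, M: 0>-2, D: 6>2.
CR is at least as good as every other strategy against every opponent action, so it is weakly dominant.

CR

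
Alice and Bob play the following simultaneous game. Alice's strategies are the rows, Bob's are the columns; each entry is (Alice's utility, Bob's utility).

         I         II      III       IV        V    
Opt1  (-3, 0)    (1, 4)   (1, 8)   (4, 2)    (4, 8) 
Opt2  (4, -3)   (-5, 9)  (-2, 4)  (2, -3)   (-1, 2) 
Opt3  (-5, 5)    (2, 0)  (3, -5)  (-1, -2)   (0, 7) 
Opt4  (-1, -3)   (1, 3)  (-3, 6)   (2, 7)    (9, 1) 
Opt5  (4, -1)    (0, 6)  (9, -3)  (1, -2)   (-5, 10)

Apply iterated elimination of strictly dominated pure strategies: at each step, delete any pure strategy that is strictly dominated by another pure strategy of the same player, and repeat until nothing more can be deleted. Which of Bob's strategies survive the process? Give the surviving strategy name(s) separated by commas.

For Bob, V strictly dominates I on the remaining rows (Opt1: 8>0, Opt2: 2>-3, Opt3: 7>5, Opt4: 1>-3, Opt5: 10>-1); eliminate I.
For Alice, Opt1 strictly dominates Opt2 on the remaining columns (II: 1>-5, III: 1>-2, IV: 4>2, V: 4>-1); eliminate Opt2.
Among the remaining strategies, none is strictly dominated by another pure strategy of the same player, so the elimination stops.
Surviving strategies — Alice: {Opt1, Opt3, Opt4, Opt5}; Bob: {II, III, IV, V}.

II, III, IV, V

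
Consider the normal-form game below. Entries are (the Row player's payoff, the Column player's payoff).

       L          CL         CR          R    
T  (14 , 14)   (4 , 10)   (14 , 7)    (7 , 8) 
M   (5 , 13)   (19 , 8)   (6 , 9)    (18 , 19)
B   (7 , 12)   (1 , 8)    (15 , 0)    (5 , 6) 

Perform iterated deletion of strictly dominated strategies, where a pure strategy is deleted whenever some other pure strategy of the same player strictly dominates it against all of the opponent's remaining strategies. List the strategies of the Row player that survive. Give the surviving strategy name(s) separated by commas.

T, M

Column CL is eliminated: L beats it against every remaining row (T: 14>10, M: 13>8, B: 12>8).
The Column player's strategy CR is strictly dominated by L (T: 14>7, M: 13>9, B: 12>0) and is removed.
Row B is eliminated: T beats it against every remaining column (L: 14>7, R: 7>5).
Among the remaining strategies, none is strictly dominated by another pure strategy of the same player, so the elimination stops.
Surviving strategies — the Row player: {T, M}; the Column player: {L, R}.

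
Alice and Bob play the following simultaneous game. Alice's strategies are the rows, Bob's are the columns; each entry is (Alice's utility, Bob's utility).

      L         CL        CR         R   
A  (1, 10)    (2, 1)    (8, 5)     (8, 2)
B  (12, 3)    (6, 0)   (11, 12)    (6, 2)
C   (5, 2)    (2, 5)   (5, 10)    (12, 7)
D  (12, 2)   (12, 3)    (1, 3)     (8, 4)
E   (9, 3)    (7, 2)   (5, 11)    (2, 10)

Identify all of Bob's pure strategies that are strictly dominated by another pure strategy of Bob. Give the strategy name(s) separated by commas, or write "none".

L: no other strategy beats it everywhere (CL at A (10>1); CR at A (10>5); R at A (10>2)).
CL: dominated, since R does at least as well everywhere (A: 2>1, B: 2>0, C: 7>5, D: 4>3, E: 10>2).
CR: no other strategy beats it everywhere (L at B (12>3); CL at A (5>1); R at A (5>2)).
R is not dominated — it holds its own against L at C (7>2); CL at A (2>1); CR at D (4>3).

CL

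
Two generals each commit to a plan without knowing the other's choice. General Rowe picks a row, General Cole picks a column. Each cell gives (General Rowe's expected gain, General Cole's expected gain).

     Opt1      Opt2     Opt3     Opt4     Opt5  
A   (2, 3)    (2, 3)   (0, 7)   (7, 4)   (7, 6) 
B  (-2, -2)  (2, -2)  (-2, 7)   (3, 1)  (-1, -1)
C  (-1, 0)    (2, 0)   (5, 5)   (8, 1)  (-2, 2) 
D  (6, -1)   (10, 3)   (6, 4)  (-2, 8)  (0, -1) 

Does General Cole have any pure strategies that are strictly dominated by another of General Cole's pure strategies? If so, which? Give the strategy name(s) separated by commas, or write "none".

Opt1 is strictly dominated by Opt3 (A: 7>3, B: 7>-2, C: 5>0, D: 4>-1).
Opt3 strictly dominates Opt2 — A: 7>3, B: 7>-2, C: 5>0, D: 4>3.
Opt3 is not dominated — it holds its own against Opt1 at A (7>3); Opt2 at A (7>3); Opt4 at A (7>4); Opt5 at A (7>6).
Opt4: no other strategy beats it everywhere (Opt1 at A (4>3); Opt2 at A (4>3); Opt3 at D (8>4); Opt5 at B (1>-1)).
Opt5: dominated, since Opt3 does at least as well everywhere (A: 7>6, B: 7>-1, C: 5>2, D: 4>-1).

Opt1, Opt2, Opt5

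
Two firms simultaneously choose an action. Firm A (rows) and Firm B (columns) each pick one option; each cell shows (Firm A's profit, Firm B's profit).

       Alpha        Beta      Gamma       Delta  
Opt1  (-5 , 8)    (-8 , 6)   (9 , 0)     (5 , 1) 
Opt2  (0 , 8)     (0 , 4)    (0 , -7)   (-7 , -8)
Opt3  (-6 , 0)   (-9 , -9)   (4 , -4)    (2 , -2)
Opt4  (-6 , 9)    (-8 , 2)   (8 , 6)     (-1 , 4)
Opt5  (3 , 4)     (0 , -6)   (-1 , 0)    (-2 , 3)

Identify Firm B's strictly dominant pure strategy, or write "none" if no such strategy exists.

Alpha vs Beta: Opt1: 8>6, Opt2: 8>4, Opt3: 0>-9, Opt4: 9>2, Opt5: 4>-6.
Alpha vs Gamma: Opt1: 8>0, Opt2: 8>-7, Opt3: 0>-4, Opt4: 9>6, Opt5: 4>0.
Alpha vs Delta: Opt1: 8>1, Opt2: 8>-8, Opt3: 0>-2, Opt4: 9>4, Opt5: 4>3.
Alpha strictly beats every other strategy against every opponent action, so it is strictly dominant.

Alpha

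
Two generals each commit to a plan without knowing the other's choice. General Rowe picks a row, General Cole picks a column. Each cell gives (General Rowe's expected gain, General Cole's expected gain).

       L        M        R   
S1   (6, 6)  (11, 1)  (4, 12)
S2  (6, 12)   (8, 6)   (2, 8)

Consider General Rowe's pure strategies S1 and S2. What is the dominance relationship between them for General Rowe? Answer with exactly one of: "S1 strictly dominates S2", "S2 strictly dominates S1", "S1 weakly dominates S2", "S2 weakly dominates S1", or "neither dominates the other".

S1's payoffs vs S2's, by General Cole's action — L: 6=6, M: 11>8, R: 4>2.
S1 is at least as good everywhere and strictly better somewhere (tied only at L), so S1 weakly but not strictly dominates S2.

S1 weakly dominates S2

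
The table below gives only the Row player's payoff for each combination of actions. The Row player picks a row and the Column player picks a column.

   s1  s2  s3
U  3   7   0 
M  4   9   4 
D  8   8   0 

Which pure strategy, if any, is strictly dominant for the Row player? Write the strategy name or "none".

U fails to dominate M at s1 (3<4).
M fails to dominate D at s1 (4<8).
D fails to dominate U at s3 (0=0).
No single strategy dominates all the others.

none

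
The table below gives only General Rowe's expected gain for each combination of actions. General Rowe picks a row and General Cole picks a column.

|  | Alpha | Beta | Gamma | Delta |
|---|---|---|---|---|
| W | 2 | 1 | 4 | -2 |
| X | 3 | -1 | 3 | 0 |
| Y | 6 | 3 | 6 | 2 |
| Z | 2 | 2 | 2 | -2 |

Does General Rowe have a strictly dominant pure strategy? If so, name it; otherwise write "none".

Y

Y vs W: Alpha: 6>2, Beta: 3>1, Gamma: 6>4, Delta: 2>-2.
Y vs X: Alpha: 6>3, Beta: 3>-1, Gamma: 6>3, Delta: 2>0.
Y vs Z: Alpha: 6>2, Beta: 3>2, Gamma: 6>2, Delta: 2>-2.
Y strictly beats every other strategy against every opponent action, so it is strictly dominant.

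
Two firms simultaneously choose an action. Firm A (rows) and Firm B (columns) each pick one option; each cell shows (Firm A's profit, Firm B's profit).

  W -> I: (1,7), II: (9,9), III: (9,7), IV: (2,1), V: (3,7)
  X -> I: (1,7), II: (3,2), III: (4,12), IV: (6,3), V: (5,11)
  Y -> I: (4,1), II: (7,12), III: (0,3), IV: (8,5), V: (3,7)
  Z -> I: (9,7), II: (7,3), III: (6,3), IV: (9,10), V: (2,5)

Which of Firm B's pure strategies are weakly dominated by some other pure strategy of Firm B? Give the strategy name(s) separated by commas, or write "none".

Nothing dominates I: II at X (7>2); III at Z (7>3); IV at W (7>1); V at Z (7>5).
II is not dominated — it holds its own against I at W (9>7); III at W (9>7); IV at W (9>1); V at W (9>7).
III is not dominated — it holds its own against I at X (12>7); II at X (12>2); IV at W (7>1); V at X (12>11).
IV is not dominated — it holds its own against I at Y (5>1); II at X (3>2); III at Y (5>3); V at Z (10>5).
Nothing dominates V: I at X (11>7); II at X (11>2); III at Y (7>3); IV at W (7>1).

none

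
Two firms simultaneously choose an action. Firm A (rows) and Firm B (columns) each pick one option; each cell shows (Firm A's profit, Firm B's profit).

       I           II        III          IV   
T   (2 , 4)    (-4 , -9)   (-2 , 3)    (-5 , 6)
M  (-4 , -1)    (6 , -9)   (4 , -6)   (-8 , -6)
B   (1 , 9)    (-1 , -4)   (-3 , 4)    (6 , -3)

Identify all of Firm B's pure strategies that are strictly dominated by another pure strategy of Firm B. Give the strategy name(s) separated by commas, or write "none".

II, III

I: no other strategy beats it everywhere (II at T (4>-9); III at T (4>3); IV at M (-1>-6)).
II is strictly dominated by I (T: 4>-9, M: -1>-9, B: 9>-4).
I strictly dominates III — T: 4>3, M: -1>-6, B: 9>4.
IV: no other strategy beats it everywhere (I at T (6>4); II at T (6>-9); III at T (6>3)).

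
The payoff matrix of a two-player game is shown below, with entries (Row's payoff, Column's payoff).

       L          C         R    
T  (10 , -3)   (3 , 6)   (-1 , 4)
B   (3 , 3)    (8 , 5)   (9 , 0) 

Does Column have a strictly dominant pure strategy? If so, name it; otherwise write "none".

C

C vs L: T: 6>-3, B: 5>3.
C vs R: T: 6>4, B: 5>0.
C strictly beats every other strategy against every opponent action, so it is strictly dominant.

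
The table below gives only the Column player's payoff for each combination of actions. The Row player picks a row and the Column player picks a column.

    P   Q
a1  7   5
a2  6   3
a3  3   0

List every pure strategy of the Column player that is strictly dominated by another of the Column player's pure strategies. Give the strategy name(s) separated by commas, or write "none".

P: no other strategy beats it everywhere (Q at a1 (7>5)).
P strictly dominates Q — a1: 7>5, a2: 6>3, a3: 3>0.

Q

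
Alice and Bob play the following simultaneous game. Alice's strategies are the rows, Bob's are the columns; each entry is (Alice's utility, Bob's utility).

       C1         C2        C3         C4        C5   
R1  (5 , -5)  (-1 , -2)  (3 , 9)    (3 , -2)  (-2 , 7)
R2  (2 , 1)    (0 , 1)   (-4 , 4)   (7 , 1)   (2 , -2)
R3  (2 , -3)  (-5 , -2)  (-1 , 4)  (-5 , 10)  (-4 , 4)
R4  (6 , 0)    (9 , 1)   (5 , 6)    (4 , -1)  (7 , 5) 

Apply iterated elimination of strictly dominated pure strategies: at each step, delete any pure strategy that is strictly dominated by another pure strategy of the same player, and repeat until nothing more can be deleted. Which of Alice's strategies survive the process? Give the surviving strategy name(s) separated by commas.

R4

Alice's strategy R1 is strictly dominated by R4 (C1: 6>5, C2: 9>-1, C3: 5>3, C4: 4>3, C5: 7>-2) and is removed.
Alice's strategy R3 is strictly dominated by R4 (C1: 6>2, C2: 9>-5, C3: 5>-1, C4: 4>-5, C5: 7>-4) and is removed.
Column C1 is eliminated: C3 beats it against every remaining row (R2: 4>1, R4: 6>0).
For Bob, C3 strictly dominates C2 on the remaining rows (R2: 4>1, R4: 6>1); eliminate C2.
For Bob, C3 strictly dominates C4 on the remaining rows (R2: 4>1, R4: 6>-1); eliminate C4.
Row R2 is eliminated: R4 beats it against every remaining column (C3: 5>-4, C5: 7>2).
Bob's strategy C5 is strictly dominated by C3 (R4: 6>5) and is removed.
Among the remaining strategies, none is strictly dominated by another pure strategy of the same player, so the elimination stops.
Surviving strategies — Alice: {R4}; Bob: {C3}.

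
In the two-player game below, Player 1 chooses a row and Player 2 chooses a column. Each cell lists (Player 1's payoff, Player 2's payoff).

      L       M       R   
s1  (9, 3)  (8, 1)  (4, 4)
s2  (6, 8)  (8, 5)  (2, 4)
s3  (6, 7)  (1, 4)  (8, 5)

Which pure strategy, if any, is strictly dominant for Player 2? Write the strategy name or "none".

none

L fails to dominate R at s1 (3<4).
M fails to dominate L at s1 (1<3).
R fails to dominate L at s2 (4<8).
No single strategy dominates all the others.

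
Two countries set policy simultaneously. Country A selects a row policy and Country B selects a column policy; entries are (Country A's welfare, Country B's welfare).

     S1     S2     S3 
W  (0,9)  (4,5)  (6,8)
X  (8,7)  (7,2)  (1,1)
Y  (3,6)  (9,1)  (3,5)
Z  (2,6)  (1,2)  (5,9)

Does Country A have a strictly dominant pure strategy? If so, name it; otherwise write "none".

W fails to dominate X at S1 (0<8).
X fails to dominate W at S3 (1<6).
Y fails to dominate W at S3 (3<6).
Z fails to dominate W at S2 (1<4).
No single strategy dominates all the others.

none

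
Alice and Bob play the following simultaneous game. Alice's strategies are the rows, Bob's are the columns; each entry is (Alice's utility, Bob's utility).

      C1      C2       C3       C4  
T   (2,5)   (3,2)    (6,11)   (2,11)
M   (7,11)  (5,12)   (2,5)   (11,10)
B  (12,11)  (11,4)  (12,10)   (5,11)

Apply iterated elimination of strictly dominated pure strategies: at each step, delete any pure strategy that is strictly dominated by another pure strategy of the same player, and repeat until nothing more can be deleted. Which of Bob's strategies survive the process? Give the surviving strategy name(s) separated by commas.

Alice's strategy T is strictly dominated by B (C1: 12>2, C2: 11>3, C3: 12>6, C4: 5>2) and is removed.
Column C3 is eliminated: C1 beats it against every remaining row (M: 11>5, B: 11>10).
Among the remaining strategies, none is strictly dominated by another pure strategy of the same player, so the elimination stops.
Surviving strategies — Alice: {M, B}; Bob: {C1, C2, C4}.

C1, C2, C4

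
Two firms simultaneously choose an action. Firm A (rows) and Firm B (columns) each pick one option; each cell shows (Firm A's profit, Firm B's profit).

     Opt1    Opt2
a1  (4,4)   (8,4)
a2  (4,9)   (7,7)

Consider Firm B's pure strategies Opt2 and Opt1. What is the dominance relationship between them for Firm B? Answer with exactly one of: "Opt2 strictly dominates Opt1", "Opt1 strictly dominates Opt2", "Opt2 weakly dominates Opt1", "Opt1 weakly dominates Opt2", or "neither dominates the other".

Opt2's payoffs vs Opt1's, by Firm A's action — a1: 4=4, a2: 7<9.
Opt1 is at least as good everywhere and strictly better somewhere (tied at a1), so Opt1 weakly dominates Opt2.

Opt1 weakly dominates Opt2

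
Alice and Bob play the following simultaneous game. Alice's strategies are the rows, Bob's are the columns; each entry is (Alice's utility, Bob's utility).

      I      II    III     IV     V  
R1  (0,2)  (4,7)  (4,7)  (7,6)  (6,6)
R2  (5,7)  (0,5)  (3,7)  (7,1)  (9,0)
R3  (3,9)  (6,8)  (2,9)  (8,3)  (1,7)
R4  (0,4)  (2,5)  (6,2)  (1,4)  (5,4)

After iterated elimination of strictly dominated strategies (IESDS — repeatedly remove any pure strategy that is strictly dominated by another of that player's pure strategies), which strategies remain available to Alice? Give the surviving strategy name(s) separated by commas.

R1, R2, R3, R4

Column IV is eliminated: II beats it against every remaining row (R1: 7>6, R2: 5>1, R3: 8>3, R4: 5>4).
Column V is eliminated: II beats it against every remaining row (R1: 7>6, R2: 5>0, R3: 8>7, R4: 5>4).
Among the remaining strategies, none is strictly dominated by another pure strategy of the same player, so the elimination stops.
Surviving strategies — Alice: {R1, R2, R3, R4}; Bob: {I, II, III}.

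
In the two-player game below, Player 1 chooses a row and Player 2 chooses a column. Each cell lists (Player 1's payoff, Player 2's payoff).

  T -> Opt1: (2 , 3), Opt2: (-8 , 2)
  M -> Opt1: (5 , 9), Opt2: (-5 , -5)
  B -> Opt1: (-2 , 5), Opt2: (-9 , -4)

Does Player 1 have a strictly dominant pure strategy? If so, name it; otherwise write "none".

M

M vs T: Opt1: 5>2, Opt2: -5>-8.
M vs B: Opt1: 5>-2, Opt2: -5>-9.
M strictly beats every other strategy against every opponent action, so it is strictly dominant.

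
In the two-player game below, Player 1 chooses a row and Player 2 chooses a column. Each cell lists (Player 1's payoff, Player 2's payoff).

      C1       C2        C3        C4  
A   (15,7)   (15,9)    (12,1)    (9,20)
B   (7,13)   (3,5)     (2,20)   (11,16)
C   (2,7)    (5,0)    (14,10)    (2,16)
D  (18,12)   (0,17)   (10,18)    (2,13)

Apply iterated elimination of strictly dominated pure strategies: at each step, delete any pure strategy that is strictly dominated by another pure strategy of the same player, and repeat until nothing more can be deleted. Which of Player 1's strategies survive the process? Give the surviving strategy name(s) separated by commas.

A, B, C

For Player 2, C4 strictly dominates C1 on the remaining rows (A: 20>7, B: 16>13, C: 16>7, D: 13>12); eliminate C1.
For Player 1, A strictly dominates D on the remaining columns (C2: 15>0, C3: 12>10, C4: 9>2); eliminate D.
For Player 2, C4 strictly dominates C2 on the remaining rows (A: 20>9, B: 16>5, C: 16>0); eliminate C2.
Among the remaining strategies, none is strictly dominated by another pure strategy of the same player, so the elimination stops.
Surviving strategies — Player 1: {A, B, C}; Player 2: {C3, C4}.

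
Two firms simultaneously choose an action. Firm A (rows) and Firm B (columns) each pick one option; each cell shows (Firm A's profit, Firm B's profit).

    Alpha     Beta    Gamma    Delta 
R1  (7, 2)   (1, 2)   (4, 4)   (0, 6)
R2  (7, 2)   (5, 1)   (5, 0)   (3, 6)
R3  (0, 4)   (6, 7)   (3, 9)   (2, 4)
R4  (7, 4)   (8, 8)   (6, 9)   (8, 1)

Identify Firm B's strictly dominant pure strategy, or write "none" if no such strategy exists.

none

Alpha fails to dominate Beta at R1 (2=2).
Beta fails to dominate Alpha at R1 (2=2).
Gamma fails to dominate Alpha at R2 (0<2).
Delta fails to dominate Alpha at R3 (4=4).
No single strategy dominates all the others.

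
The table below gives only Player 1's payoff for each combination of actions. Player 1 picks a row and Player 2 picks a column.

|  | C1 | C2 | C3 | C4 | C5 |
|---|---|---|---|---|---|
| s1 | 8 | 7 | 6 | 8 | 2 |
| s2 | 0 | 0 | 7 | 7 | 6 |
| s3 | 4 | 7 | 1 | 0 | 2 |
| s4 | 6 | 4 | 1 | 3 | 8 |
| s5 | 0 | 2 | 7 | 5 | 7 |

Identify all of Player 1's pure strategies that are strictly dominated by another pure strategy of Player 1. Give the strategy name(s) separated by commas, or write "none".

none

Nothing dominates s1: s2 at C1 (8>0); s3 at C1 (8>4); s4 at C1 (8>6); s5 at C1 (8>0).
s2 is not dominated — it holds its own against s1 at C3 (7>6); s3 at C3 (7>1); s4 at C3 (7>1); s5 at C1 (0=0).
Nothing dominates s3: s1 at C2 (7=7); s2 at C1 (4>0); s4 at C2 (7>4); s5 at C1 (4>0).
Nothing dominates s4: s1 at C5 (8>2); s2 at C1 (6>0); s3 at C1 (6>4); s5 at C1 (6>0).
s5: no other strategy beats it everywhere (s1 at C3 (7>6); s2 at C1 (0=0); s3 at C3 (7>1); s4 at C3 (7>1)).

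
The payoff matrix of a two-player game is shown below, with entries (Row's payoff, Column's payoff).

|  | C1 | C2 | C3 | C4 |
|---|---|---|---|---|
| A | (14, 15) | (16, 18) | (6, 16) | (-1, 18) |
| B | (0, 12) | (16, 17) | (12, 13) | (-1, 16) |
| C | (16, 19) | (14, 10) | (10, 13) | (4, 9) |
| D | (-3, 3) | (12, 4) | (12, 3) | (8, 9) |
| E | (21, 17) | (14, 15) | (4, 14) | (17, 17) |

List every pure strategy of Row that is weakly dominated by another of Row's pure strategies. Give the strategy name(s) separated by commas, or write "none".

A: no other strategy beats it everywhere (B at C1 (14>0); C at C2 (16>14); D at C1 (14>-3); E at C2 (16>14)).
Nothing dominates B: A at C3 (12>6); C at C2 (16>14); D at C1 (0>-3); E at C2 (16>14).
Nothing dominates C: A at C1 (16>14); B at C1 (16>0); D at C1 (16>-3); E at C3 (10>4).
D is not dominated — it holds its own against A at C3 (12>6); B at C4 (8>-1); C at C3 (12>10); E at C3 (12>4).
E is not dominated — it holds its own against A at C1 (21>14); B at C1 (21>0); C at C1 (21>16); D at C1 (21>-3).

none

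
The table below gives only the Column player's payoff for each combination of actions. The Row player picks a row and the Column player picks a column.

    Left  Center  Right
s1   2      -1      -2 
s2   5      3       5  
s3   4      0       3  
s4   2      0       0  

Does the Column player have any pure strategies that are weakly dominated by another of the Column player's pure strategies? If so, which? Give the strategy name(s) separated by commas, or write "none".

Nothing dominates Left: Center at s1 (2>-1); Right at s1 (2>-2).
Left weakly dominates Center — s1: 2>-1, s2: 5>3, s3: 4>0, s4: 2>0.
Right is weakly dominated by Left (s1: 2>-2, s2: 5=5, s3: 4>3, s4: 2>0).

Center, Right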